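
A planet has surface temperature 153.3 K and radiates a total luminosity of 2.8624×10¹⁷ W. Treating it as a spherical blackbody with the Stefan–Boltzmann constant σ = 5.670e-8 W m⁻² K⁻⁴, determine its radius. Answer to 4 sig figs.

L = 4πR²σT⁴ ⇒ R = √(L/(4πσT⁴)).
σT⁴ = 31.3149 W/m², so R = √(2.8624×10¹⁷/(4π×31.3149)) = 2.697×10⁷ m.

R ≈ 2.697×10⁷ m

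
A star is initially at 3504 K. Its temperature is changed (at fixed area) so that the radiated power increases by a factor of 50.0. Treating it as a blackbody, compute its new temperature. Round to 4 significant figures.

P ∝ T⁴, so T₂/T₁ = (P₂/P₁)^(1/4) = (50.0)^(1/4) = 2.65915.
T₂ = 3504 × 2.65915 = 9318 K.

T₂ ≈ 9318 K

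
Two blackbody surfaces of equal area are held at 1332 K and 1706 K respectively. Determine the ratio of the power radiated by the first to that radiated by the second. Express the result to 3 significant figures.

P₁/P₂ ≈ 0.372

With equal areas, P₁/P₂ = (T₁/T₂)⁴ = (1332/1706)⁴ = 0.372.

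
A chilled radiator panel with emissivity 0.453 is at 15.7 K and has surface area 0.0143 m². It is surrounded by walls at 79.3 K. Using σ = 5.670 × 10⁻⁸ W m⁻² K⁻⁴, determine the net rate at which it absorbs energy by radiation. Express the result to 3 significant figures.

Area A = 0.0143 m².
Net radiated power P_net = εσA(T⁴ − T₀⁴) = 0.453×5.670×10⁻⁸×0.0143×(15.7⁴ − 79.3⁴).
T⁴ − T₀⁴ = 60757.3 − 3.95451×10⁷ = -3.94843×10⁷ K⁴, so P_net = -0.0145 W — negative, meaning a net gain of 0.0145 W.

Net gain ≈ 0.0145 W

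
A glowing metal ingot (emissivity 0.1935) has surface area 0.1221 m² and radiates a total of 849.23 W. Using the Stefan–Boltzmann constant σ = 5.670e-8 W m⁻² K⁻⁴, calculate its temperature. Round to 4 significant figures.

Area A = 0.1221 m².
P = εσAT⁴ ⇒ T = (P/(εσA))^(1/4) = (849.23/(0.1935×5.670×10⁻⁸×0.1221))^(1/4) = 892.3 K.

T ≈ 892.3 K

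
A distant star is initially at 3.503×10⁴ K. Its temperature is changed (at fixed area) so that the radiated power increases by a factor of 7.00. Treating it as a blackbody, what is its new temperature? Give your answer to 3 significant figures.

P ∝ T⁴, so T₂/T₁ = (P₂/P₁)^(1/4) = (7.00)^(1/4) = 1.62658.
T₂ = 3.503×10⁴ × 1.62658 = 5.70×10⁴ K.

T₂ ≈ 5.70×10⁴ K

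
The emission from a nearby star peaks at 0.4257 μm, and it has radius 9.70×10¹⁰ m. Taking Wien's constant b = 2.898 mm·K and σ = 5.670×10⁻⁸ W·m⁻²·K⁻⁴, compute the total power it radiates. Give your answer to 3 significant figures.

P ≈ 1.44×10³¹ W

Wien's law: T = b/λ_max = 2.898×10⁻³/4.257×10⁻⁷ = 6807.61 K.
Surface area A = 4πR² = 4π(9.70×10¹⁰ m)² = 1.18237×10²³ m².
Then P = σAT⁴ = 5.670×10⁻⁸×1.18237×10²³×(6807.61)⁴ = 1.44×10³¹ W.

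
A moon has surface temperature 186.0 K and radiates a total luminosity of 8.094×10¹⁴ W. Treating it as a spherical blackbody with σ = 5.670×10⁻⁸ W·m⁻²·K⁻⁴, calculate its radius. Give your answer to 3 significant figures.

R ≈ 9.74×10⁵ m

L = 4πR²σT⁴ ⇒ R = √(L/(4πσT⁴)).
σT⁴ = 67.8633 W/m², so R = √(8.094×10¹⁴/(4π×67.8633)) = 9.74×10⁵ m.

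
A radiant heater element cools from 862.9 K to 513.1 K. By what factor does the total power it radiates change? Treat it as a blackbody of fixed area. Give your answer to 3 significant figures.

P ∝ T⁴, so P₂/P₁ = (T₂/T₁)⁴ = (513.1/862.9)⁴ = (0.594623)⁴ = 0.125.

P₂/P₁ ≈ 0.125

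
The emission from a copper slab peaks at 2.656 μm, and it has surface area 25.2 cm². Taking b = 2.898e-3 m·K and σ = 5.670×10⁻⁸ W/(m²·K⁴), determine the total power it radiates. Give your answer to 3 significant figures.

Wien's law: T = b/λ_max = 2.898×10⁻³/2.656×10⁻⁶ = 1091.11 K.
Area A = 25.2 cm² = 2.52×10⁻³ m².
Then P = σAT⁴ = 5.670×10⁻⁸×2.52×10⁻³×(1091.11)⁴ = 203 W.

P ≈ 203 W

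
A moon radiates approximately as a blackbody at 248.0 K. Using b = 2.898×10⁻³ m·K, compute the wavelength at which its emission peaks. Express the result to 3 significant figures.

Wien's displacement law: λ_max = b/T = (2.898×10⁻³ m·K)/(248.0 K) = 1.169×10⁻⁵ m.
That is 11.7 μm, in the infrared range.

λ_max ≈ 11.7 μm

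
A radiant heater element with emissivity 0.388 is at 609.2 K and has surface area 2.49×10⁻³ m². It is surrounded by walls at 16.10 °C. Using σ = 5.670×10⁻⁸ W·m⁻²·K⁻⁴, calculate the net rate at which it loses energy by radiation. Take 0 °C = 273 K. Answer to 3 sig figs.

Net loss ≈ 7.16 W

Surroundings: T = 16.10 °C + 273 = 289.10 K.
Area A = 2.49×10⁻³ m².
Net radiated power P_net = εσA(T⁴ − T₀⁴) = 0.388×5.670×10⁻⁸×2.49×10⁻³×(609.2⁴ − 289.10⁴).
T⁴ − T₀⁴ = 1.37733×10¹¹ − 6.98542×10⁹ = 1.30748×10¹¹ K⁴, so P_net = 7.16 W.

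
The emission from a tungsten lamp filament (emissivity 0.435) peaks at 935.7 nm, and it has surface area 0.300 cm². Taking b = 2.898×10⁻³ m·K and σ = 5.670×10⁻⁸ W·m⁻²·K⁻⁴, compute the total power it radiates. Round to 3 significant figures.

P ≈ 68.1 W

Wien's law: T = b/λ_max = 2.898×10⁻³/9.357×10⁻⁷ = 3097.15 K.
Area A = 0.300 cm² = 3.00×10⁻⁵ m².
Then P = εσAT⁴ = 0.435×5.670×10⁻⁸×3.00×10⁻⁵×(3097.15)⁴ = 68.1 W.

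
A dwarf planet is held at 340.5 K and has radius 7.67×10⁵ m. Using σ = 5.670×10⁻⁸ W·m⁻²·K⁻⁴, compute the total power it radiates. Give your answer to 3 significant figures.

P ≈ 5.63×10¹⁵ W

Surface area A = 4πR² = 4π(7.67×10⁵ m)² = 7.39266×10¹² m².
P = σAT⁴ = 5.670×10⁻⁸ × 7.39266×10¹² × (340.5)⁴ = 5.63×10¹⁵ W.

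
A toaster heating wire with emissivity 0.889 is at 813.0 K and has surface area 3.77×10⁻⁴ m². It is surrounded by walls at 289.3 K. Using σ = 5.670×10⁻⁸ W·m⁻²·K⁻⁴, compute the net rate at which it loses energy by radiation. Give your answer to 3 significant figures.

Net loss ≈ 8.17 W

Area A = 3.77×10⁻⁴ m².
Net radiated power P_net = εσA(T⁴ − T₀⁴) = 0.889×5.670×10⁻⁸×3.77×10⁻⁴×(813.0⁴ − 289.3⁴).
T⁴ − T₀⁴ = 4.36880×10¹¹ − 7.00477×10⁹ = 4.29875×10¹¹ K⁴, so P_net = 8.17 W.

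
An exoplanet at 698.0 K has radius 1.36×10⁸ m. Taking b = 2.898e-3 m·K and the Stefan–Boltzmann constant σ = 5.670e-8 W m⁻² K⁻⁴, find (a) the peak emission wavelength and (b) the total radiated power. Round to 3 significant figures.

(a) λ_max = b/T = 2.898×10⁻³/698.0 = 4.152×10⁻⁶ m = 4.15 μm.
Surface area A = 4πR² = 4π(1.36×10⁸ m)² = 2.32428×10¹⁷ m².
(b) P = σAT⁴ = 5.670×10⁻⁸×2.32428×10¹⁷×(698.0)⁴ = 3.13×10²¹ W.

λ_max ≈ 4.15 μm; P ≈ 3.13×10²¹ W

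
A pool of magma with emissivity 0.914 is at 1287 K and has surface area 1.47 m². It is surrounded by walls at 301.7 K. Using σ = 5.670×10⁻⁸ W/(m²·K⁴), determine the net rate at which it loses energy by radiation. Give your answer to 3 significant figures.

Area A = 1.47 m².
Net radiated power P_net = εσA(T⁴ − T₀⁴) = 0.914×5.670×10⁻⁸×1.47×(1287⁴ − 301.7⁴).
T⁴ − T₀⁴ = 2.74356×10¹² − 8.28517×10⁹ = 2.73527×10¹² K⁴, so P_net = 2.08×10⁵ W.

Net loss ≈ 2.08×10⁵ W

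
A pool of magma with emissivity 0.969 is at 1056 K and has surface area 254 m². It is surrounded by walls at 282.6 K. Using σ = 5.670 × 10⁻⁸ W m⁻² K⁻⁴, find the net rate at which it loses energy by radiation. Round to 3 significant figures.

Net loss ≈ 1.73×10⁷ W

Area A = 254 m².
Net radiated power P_net = εσA(T⁴ − T₀⁴) = 0.969×5.670×10⁻⁸×254×(1056⁴ − 282.6⁴).
T⁴ − T₀⁴ = 1.24353×10¹² − 6.37806×10⁹ = 1.23715×10¹² K⁴, so P_net = 1.73×10⁷ W.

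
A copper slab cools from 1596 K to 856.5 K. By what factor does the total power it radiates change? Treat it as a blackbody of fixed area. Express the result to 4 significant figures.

P₂/P₁ ≈ 0.08294

P ∝ T⁴, so P₂/P₁ = (T₂/T₁)⁴ = (856.5/1596)⁴ = (0.536654)⁴ = 0.08294.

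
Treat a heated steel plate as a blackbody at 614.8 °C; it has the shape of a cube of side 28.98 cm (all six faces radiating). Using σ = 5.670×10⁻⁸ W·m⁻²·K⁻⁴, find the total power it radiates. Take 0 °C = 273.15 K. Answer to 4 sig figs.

T = 614.8 °C + 273.15 = 887.95 K.
Area A = 6s² = 6×(0.2898 m)² = 0.503904 m².
P = σAT⁴ = 5.670×10⁻⁸ × 0.503904 × (887.95)⁴ = 1.776×10⁴ W.

P ≈ 1.776×10⁴ W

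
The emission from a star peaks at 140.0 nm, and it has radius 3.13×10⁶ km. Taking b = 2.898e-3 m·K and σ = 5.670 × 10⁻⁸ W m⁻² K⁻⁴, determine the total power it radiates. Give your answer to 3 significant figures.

P ≈ 1.28×10³⁰ W

Wien's law: T = b/λ_max = 2.898×10⁻³/1.400×10⁻⁷ = 20700.0 K.
Surface area A = 4πR² = 4π(3.13×10⁹ m)² = 1.23111×10²⁰ m².
Then P = σAT⁴ = 5.670×10⁻⁸×1.23111×10²⁰×(20700.0)⁴ = 1.28×10³⁰ W.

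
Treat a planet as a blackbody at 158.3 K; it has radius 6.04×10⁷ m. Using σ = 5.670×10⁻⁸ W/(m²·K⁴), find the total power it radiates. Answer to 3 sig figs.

Surface area A = 4πR² = 4π(6.04×10⁷ m)² = 4.58441×10¹⁶ m².
P = σAT⁴ = 5.670×10⁻⁸ × 4.58441×10¹⁶ × (158.3)⁴ = 1.63×10¹⁸ W.

P ≈ 1.63×10¹⁸ W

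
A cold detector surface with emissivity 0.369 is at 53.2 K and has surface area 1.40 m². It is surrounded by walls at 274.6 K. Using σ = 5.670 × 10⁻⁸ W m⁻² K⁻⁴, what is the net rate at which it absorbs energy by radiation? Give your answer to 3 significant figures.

Area A = 1.40 m².
Net radiated power P_net = εσA(T⁴ − T₀⁴) = 0.369×5.670×10⁻⁸×1.40×(53.2⁴ − 274.6⁴).
T⁴ − T₀⁴ = 8.01026×10⁶ − 5.68594×10⁹ = -5.67793×10⁹ K⁴, so P_net = -166 W — negative, meaning a net gain of 166 W.

Net gain ≈ 166 W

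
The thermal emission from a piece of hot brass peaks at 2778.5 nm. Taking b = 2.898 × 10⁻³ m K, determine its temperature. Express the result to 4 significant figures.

Wien's law gives T = b/λ_max = (2.898×10⁻³ m·K)/(2.7785×10⁻⁶ m) = 1043 K.

T ≈ 1043 K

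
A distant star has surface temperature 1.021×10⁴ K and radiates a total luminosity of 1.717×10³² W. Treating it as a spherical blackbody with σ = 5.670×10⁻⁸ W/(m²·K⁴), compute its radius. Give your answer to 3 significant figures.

R ≈ 1.49×10¹¹ m

L = 4πR²σT⁴ ⇒ R = √(L/(4πσT⁴)).
σT⁴ = 6.16149×10⁸ W/m², so R = √(1.717×10³²/(4π×6.16149×10⁸)) = 1.49×10¹¹ m.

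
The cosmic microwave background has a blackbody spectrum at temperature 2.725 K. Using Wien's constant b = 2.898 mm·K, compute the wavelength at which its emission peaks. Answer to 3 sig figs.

Wien's displacement law: λ_max = b/T = (2.898×10⁻³ m·K)/(2.725 K) = 1.063×10⁻³ m.
That is 1.06×10⁻³ m, in the microwave range.

λ_max ≈ 1.06×10⁻³ m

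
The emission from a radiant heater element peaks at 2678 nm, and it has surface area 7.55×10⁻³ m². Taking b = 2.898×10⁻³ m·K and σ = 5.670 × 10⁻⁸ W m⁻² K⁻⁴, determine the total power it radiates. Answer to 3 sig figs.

Wien's law: T = b/λ_max = 2.898×10⁻³/2.678×10⁻⁶ = 1082.15 K.
Area A = 7.55×10⁻³ m².
Then P = σAT⁴ = 5.670×10⁻⁸×7.55×10⁻³×(1082.15)⁴ = 587 W.

P ≈ 587 W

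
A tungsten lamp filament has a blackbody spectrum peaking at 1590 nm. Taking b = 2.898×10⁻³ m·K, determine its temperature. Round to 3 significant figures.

Wien's law gives T = b/λ_max = (2.898×10⁻³ m·K)/(1.590×10⁻⁶ m) = 1.82×10³ K.

T ≈ 1.82×10³ K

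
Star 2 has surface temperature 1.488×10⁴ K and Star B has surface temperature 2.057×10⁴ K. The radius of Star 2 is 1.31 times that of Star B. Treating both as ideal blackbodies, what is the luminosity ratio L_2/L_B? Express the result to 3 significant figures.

L_2/L_B ≈ 0.470

L ∝ R²T⁴, so L_2/L_B = (R_2/R_B)²(T_2/T_B)⁴ = (1.31)² × (1.488×10⁴/2.057×10⁴)⁴ = 1.7161 × 0.273826 = 0.470.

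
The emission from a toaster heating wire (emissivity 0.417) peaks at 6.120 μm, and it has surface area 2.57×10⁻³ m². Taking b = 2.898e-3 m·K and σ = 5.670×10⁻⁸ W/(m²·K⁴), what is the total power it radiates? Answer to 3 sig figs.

Wien's law: T = b/λ_max = 2.898×10⁻³/6.120×10⁻⁶ = 473.529 K.
Area A = 2.57×10⁻³ m².
Then P = εσAT⁴ = 0.417×5.670×10⁻⁸×2.57×10⁻³×(473.529)⁴ = 3.06 W.

P ≈ 3.06 W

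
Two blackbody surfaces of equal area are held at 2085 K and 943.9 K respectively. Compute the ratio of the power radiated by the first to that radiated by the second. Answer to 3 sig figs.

P₁/P₂ ≈ 23.8

With equal areas, P₁/P₂ = (T₁/T₂)⁴ = (2085/943.9)⁴ = 23.8.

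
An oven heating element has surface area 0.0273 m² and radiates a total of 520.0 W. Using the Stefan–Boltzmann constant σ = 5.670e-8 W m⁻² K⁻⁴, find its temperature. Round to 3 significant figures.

T ≈ 761 K

Area A = 0.0273 m².
P = σAT⁴ ⇒ T = (P/(σA))^(1/4) = (520.0/(5.670×10⁻⁸×0.0273))^(1/4) = 761 K.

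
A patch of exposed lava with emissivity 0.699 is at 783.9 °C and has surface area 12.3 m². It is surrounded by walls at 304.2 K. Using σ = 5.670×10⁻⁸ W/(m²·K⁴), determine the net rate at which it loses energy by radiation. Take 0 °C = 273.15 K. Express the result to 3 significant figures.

Net loss ≈ 6.04×10⁵ W

T = 783.9 °C + 273.15 = 1057.05 K.
Area A = 12.3 m².
Net radiated power P_net = εσA(T⁴ − T₀⁴) = 0.699×5.670×10⁻⁸×12.3×(1057.05⁴ − 304.2⁴).
T⁴ − T₀⁴ = 1.24848×10¹² − 8.56321×10⁹ = 1.23992×10¹² K⁴, so P_net = 6.04×10⁵ W.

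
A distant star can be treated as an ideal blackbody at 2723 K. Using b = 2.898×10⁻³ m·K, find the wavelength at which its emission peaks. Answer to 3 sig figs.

Wien's displacement law: λ_max = b/T = (2.898×10⁻³ m·K)/(2723 K) = 1.064×10⁻⁶ m.
That is 1.06 μm, in the infrared range.

λ_max ≈ 1.06 μm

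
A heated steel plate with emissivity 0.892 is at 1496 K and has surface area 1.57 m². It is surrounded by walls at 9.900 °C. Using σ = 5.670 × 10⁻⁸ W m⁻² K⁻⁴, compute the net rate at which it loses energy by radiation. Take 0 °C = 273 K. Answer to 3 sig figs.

Net loss ≈ 3.97×10⁵ W

Surroundings: T = 9.900 °C + 273 = 282.900 K.
Area A = 1.57 m².
Net radiated power P_net = εσA(T⁴ − T₀⁴) = 0.892×5.670×10⁻⁸×1.57×(1496⁴ − 282.900⁴).
T⁴ − T₀⁴ = 5.00872×10¹² − 6.40519×10⁹ = 5.00231×10¹² K⁴, so P_net = 3.97×10⁵ W.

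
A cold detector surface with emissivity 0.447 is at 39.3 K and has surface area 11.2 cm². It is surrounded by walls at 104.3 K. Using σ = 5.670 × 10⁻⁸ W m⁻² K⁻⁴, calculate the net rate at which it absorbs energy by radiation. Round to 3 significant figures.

Net gain ≈ 3.29×10⁻³ W

Area A = 11.2 cm² = 1.12×10⁻³ m².
Net radiated power P_net = εσA(T⁴ − T₀⁴) = 0.447×5.670×10⁻⁸×1.12×10⁻³×(39.3⁴ − 104.3⁴).
T⁴ − T₀⁴ = 2.38545×10⁶ − 1.18342×10⁸ = -1.15957×10⁸ K⁴, so P_net = -3.29×10⁻³ W — negative, meaning a net gain of 3.29×10⁻³ W.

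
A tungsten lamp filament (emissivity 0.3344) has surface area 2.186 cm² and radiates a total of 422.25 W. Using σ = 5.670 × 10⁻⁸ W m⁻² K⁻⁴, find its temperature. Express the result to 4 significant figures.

Area A = 2.186 cm² = 2.186×10⁻⁴ m².
P = εσAT⁴ ⇒ T = (P/(εσA))^(1/4) = (422.25/(0.3344×5.670×10⁻⁸×2.186×10⁻⁴))^(1/4) = 3177 K.

T ≈ 3177 K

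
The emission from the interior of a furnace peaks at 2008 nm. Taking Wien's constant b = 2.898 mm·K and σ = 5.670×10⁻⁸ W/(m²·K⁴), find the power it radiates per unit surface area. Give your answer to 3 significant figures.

I ≈ 2.46×10⁵ W/m²

Wien's law: T = b/λ_max = 2.898×10⁻³/2.008×10⁻⁶ = 1443.23 K.
Then I = σT⁴ = 5.670×10⁻⁸×(1443.23)⁴ = 2.46×10⁵ W/m².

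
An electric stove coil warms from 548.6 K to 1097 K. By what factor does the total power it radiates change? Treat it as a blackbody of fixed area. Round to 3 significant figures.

P ∝ T⁴, so P₂/P₁ = (T₂/T₁)⁴ = (1097/548.6)⁴ = (1.99964)⁴ = 16.0.

P₂/P₁ ≈ 16.0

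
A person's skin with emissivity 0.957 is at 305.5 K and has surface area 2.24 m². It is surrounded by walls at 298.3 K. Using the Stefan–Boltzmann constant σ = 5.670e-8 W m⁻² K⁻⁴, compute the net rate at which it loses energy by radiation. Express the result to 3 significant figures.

Area A = 2.24 m².
Net radiated power P_net = εσA(T⁴ − T₀⁴) = 0.957×5.670×10⁻⁸×2.24×(305.5⁴ − 298.3⁴).
T⁴ − T₀⁴ = 8.71054×10⁹ − 7.91795×10⁹ = 7.92590×10⁸ K⁴, so P_net = 96.3 W.

Net loss ≈ 96.3 W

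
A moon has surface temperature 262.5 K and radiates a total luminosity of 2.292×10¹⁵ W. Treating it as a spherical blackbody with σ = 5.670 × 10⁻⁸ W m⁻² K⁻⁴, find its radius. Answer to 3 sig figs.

L = 4πR²σT⁴ ⇒ R = √(L/(4πσT⁴)).
σT⁴ = 269.216 W/m², so R = √(2.292×10¹⁵/(4π×269.216)) = 8.23×10⁵ m.

R ≈ 8.23×10⁵ m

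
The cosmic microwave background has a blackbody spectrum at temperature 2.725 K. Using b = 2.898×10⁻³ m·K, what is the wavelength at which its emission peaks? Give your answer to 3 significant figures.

Wien's displacement law: λ_max = b/T = (2.898×10⁻³ m·K)/(2.725 K) = 1.063×10⁻³ m.
That is 1.06 mm, in the microwave range.

λ_max ≈ 1.06 mm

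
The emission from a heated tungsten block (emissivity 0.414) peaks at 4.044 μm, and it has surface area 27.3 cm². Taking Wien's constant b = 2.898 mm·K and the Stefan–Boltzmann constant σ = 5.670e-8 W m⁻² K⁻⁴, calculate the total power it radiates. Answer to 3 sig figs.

Wien's law: T = b/λ_max = 2.898×10⁻³/4.044×10⁻⁶ = 716.617 K.
Area A = 27.3 cm² = 2.73×10⁻³ m².
Then P = εσAT⁴ = 0.414×5.670×10⁻⁸×2.73×10⁻³×(716.617)⁴ = 16.9 W.

P ≈ 16.9 W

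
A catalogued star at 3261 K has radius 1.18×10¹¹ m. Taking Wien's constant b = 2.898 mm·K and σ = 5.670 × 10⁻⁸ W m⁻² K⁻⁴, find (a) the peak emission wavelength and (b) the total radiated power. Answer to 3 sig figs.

λ_max ≈ 889 nm; P ≈ 1.12×10³⁰ W

(a) λ_max = b/T = 2.898×10⁻³/3261 = 8.887×10⁻⁷ m = 889 nm.
Surface area A = 4πR² = 4π(1.18×10¹¹ m)² = 1.74974×10²³ m².
(b) P = σAT⁴ = 5.670×10⁻⁸×1.74974×10²³×(3261)⁴ = 1.12×10³⁰ W.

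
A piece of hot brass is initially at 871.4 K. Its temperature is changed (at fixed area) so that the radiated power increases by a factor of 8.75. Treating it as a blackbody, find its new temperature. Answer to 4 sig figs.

T₂ ≈ 1499 K

P ∝ T⁴, so T₂/T₁ = (P₂/P₁)^(1/4) = (8.75)^(1/4) = 1.71990.
T₂ = 871.4 × 1.71990 = 1499 K.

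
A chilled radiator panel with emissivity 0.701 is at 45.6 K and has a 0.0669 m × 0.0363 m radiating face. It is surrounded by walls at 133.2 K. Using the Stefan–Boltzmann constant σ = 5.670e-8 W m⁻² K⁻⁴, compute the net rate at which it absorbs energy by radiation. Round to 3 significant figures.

Area A = 0.0669 × 0.0363 = 2.42847×10⁻³ m².
Net radiated power P_net = εσA(T⁴ − T₀⁴) = 0.701×5.670×10⁻⁸×2.42847×10⁻³×(45.6⁴ − 133.2⁴).
T⁴ − T₀⁴ = 4.32374×10⁶ − 3.14787×10⁸ = -3.10463×10⁸ K⁴, so P_net = -0.0300 W — negative, meaning a net gain of 0.0300 W.

Net gain ≈ 0.0300 W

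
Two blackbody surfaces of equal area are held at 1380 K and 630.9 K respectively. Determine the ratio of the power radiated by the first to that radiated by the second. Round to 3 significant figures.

P₁/P₂ ≈ 22.9

With equal areas, P₁/P₂ = (T₁/T₂)⁴ = (1380/630.9)⁴ = 22.9.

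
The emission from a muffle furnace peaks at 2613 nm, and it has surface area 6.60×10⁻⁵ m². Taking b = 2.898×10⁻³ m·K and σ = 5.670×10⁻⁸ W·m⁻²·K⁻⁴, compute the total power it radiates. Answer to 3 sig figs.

Wien's law: T = b/λ_max = 2.898×10⁻³/2.613×10⁻⁶ = 1109.07 K.
Area A = 6.60×10⁻⁵ m².
Then P = σAT⁴ = 5.670×10⁻⁸×6.60×10⁻⁵×(1109.07)⁴ = 5.66 W.

P ≈ 5.66 W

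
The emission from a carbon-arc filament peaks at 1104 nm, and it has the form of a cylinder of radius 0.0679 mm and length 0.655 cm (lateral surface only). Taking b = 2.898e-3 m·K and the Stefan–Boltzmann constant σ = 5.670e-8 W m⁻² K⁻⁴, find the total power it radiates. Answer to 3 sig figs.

P ≈ 7.52 W

Wien's law: T = b/λ_max = 2.898×10⁻³/1.104×10⁻⁶ = 2625.00 K.
Lateral area A = 2πrL = 2π×6.79×10⁻⁵×6.55×10⁻³ = 2.79442×10⁻⁶ m².
Then P = σAT⁴ = 5.670×10⁻⁸×2.79442×10⁻⁶×(2625.00)⁴ = 7.52 W.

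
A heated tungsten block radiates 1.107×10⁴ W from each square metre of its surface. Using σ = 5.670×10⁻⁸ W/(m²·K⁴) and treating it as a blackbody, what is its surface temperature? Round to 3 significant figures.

I = σT⁴, so T = (I/σ)^(1/4) = (1.107×10⁴/(5.670×10⁻⁸))^(1/4) = 665 K.

T ≈ 665 K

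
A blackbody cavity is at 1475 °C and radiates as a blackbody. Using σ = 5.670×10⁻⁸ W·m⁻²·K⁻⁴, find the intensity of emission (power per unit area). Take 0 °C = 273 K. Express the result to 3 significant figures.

T = 1475 °C + 273 = 1748 K.
Stefan–Boltzmann: I = σT⁴ = 5.670×10⁻⁸ × (1748)⁴ = 5.29×10⁵ W/m².

I ≈ 5.29×10⁵ W/m²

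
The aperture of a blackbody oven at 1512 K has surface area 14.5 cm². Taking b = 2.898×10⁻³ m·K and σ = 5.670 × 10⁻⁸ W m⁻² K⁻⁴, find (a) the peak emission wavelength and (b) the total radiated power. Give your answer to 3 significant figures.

λ_max ≈ 1.92×10³ nm; P ≈ 430 W

(a) λ_max = b/T = 2.898×10⁻³/1512 = 1.917×10⁻⁶ m = 1.92×10³ nm.
Area A = 14.5 cm² = 1.45×10⁻³ m².
(b) P = σAT⁴ = 5.670×10⁻⁸×1.45×10⁻³×(1512)⁴ = 430 W.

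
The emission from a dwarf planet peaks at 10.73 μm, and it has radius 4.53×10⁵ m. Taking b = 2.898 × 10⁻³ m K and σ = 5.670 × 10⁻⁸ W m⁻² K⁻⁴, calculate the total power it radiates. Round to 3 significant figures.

Wien's law: T = b/λ_max = 2.898×10⁻³/1.073×10⁻⁵ = 270.084 K.
Surface area A = 4πR² = 4π(4.53×10⁵ m)² = 2.57873×10¹² m².
Then P = σAT⁴ = 5.670×10⁻⁸×2.57873×10¹²×(270.084)⁴ = 7.78×10¹⁴ W.

P ≈ 7.78×10¹⁴ W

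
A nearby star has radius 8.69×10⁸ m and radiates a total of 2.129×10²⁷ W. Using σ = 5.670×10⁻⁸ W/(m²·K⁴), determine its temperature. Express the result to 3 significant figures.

T ≈ 7.93×10³ K

Surface area A = 4πR² = 4π(8.69×10⁸ m)² = 9.48963×10¹⁸ m².
P = σAT⁴ ⇒ T = (P/(σA))^(1/4) = (2.129×10²⁷/(5.670×10⁻⁸×9.48963×10¹⁸))^(1/4) = 7.93×10³ K.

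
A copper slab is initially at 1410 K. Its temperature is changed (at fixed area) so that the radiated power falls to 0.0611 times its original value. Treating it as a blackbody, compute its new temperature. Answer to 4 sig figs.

T₂ ≈ 701.0 K

P ∝ T⁴, so T₂/T₁ = (P₂/P₁)^(1/4) = (0.0611)^(1/4) = 0.497176.
T₂ = 1410 × 0.497176 = 701.0 K.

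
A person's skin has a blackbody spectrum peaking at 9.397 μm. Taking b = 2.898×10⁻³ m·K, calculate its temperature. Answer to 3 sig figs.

Wien's law gives T = b/λ_max = (2.898×10⁻³ m·K)/(9.397×10⁻⁶ m) = 308 K.

T ≈ 308 K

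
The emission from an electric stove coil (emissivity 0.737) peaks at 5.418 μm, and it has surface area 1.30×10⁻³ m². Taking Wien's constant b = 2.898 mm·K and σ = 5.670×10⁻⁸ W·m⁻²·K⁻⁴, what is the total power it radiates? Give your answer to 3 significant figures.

P ≈ 4.45 W

Wien's law: T = b/λ_max = 2.898×10⁻³/5.418×10⁻⁶ = 534.884 K.
Area A = 1.30×10⁻³ m².
Then P = εσAT⁴ = 0.737×5.670×10⁻⁸×1.30×10⁻³×(534.884)⁴ = 4.45 W.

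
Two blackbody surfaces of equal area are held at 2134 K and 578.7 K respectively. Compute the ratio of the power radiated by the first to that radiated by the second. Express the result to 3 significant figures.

With equal areas, P₁/P₂ = (T₁/T₂)⁴ = (2134/578.7)⁴ = 185.

P₁/P₂ ≈ 185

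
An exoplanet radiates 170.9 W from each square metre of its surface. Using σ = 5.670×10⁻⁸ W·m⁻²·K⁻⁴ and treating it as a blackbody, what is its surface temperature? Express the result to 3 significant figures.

T ≈ 234 K

I = σT⁴, so T = (I/σ)^(1/4) = (170.9/(5.670×10⁻⁸))^(1/4) = 234 K.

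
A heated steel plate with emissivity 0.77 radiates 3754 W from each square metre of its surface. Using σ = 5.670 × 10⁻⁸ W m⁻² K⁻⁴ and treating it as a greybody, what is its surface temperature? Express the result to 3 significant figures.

I = εσT⁴, so T = (I/εσ)^(1/4) = (3754/(0.77×5.670×10⁻⁸))^(1/4) = 542 K.

T ≈ 542 K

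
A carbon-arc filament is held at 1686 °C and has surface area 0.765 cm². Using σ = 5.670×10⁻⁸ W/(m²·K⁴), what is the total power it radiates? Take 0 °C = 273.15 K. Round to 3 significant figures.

T = 1686 °C + 273.15 = 1959.15 K.
Area A = 0.765 cm² = 7.65×10⁻⁵ m².
P = σAT⁴ = 5.670×10⁻⁸ × 7.65×10⁻⁵ × (1959.15)⁴ = 63.9 W.

P ≈ 63.9 W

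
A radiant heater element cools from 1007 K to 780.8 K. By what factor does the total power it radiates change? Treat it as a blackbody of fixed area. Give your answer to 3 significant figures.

P₂/P₁ ≈ 0.361

P ∝ T⁴, so P₂/P₁ = (T₂/T₁)⁴ = (780.8/1007)⁴ = (0.775372)⁴ = 0.361.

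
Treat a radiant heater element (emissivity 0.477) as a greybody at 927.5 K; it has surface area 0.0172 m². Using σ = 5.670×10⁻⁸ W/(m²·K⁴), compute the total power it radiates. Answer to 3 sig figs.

P ≈ 344 W

Area A = 0.0172 m².
P = εσAT⁴ = 0.477 × 5.670×10⁻⁸ × 0.0172 × (927.5)⁴ = 344 W.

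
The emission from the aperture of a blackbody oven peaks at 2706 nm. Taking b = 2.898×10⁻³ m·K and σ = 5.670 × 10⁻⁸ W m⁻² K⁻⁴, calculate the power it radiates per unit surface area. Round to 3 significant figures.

I ≈ 7.46×10⁴ W/m²

Wien's law: T = b/λ_max = 2.898×10⁻³/2.706×10⁻⁶ = 1070.95 K.
Then I = σT⁴ = 5.670×10⁻⁸×(1070.95)⁴ = 7.46×10⁴ W/m².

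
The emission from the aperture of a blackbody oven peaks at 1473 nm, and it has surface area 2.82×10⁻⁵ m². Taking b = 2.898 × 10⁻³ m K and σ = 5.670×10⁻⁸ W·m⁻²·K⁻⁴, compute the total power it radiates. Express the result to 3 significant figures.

Wien's law: T = b/λ_max = 2.898×10⁻³/1.473×10⁻⁶ = 1967.41 K.
Area A = 2.82×10⁻⁵ m².
Then P = σAT⁴ = 5.670×10⁻⁸×2.82×10⁻⁵×(1967.41)⁴ = 24.0 W.

P ≈ 24.0 W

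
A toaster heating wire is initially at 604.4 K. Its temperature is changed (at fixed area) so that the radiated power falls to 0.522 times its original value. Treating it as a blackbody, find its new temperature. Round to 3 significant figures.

P ∝ T⁴, so T₂/T₁ = (P₂/P₁)^(1/4) = (0.522)^(1/4) = 0.849997.
T₂ = 604.4 × 0.849997 = 514 K.

T₂ ≈ 514 K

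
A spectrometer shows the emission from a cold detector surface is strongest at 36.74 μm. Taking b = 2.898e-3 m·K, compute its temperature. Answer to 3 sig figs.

T ≈ 78.9 K

Wien's law gives T = b/λ_max = (2.898×10⁻³ m·K)/(3.674×10⁻⁵ m) = 78.9 K.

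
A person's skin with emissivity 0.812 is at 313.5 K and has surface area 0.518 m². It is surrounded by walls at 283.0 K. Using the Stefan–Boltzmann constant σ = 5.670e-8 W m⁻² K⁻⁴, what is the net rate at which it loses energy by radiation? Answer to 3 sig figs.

Area A = 0.518 m².
Net radiated power P_net = εσA(T⁴ − T₀⁴) = 0.812×5.670×10⁻⁸×0.518×(313.5⁴ − 283.0⁴).
T⁴ − T₀⁴ = 9.65940×10⁹ − 6.41425×10⁹ = 3.24515×10⁹ K⁴, so P_net = 77.4 W.

Net loss ≈ 77.4 W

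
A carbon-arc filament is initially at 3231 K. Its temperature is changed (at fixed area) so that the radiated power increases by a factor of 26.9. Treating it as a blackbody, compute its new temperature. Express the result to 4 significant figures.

T₂ ≈ 7358 K

P ∝ T⁴, so T₂/T₁ = (P₂/P₁)^(1/4) = (26.9)^(1/4) = 2.27739.
T₂ = 3231 × 2.27739 = 7358 K.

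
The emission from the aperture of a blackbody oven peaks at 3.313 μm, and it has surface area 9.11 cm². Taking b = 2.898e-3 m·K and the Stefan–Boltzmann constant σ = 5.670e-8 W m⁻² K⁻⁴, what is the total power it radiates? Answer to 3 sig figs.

Wien's law: T = b/λ_max = 2.898×10⁻³/3.313×10⁻⁶ = 874.736 K.
Area A = 9.11 cm² = 9.11×10⁻⁴ m².
Then P = σAT⁴ = 5.670×10⁻⁸×9.11×10⁻⁴×(874.736)⁴ = 30.2 W.

P ≈ 30.2 W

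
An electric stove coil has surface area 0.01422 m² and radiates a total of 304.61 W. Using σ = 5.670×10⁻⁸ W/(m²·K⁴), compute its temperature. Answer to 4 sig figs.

Area A = 0.01422 m².
P = σAT⁴ ⇒ T = (P/(σA))^(1/4) = (304.61/(5.670×10⁻⁸×0.01422))^(1/4) = 784.0 K.

T ≈ 784.0 K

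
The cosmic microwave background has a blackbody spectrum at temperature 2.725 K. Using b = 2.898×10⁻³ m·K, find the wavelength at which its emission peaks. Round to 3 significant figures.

λ_max ≈ 1.06 mm

Wien's displacement law: λ_max = b/T = (2.898×10⁻³ m·K)/(2.725 K) = 1.063×10⁻³ m.
That is 1.06 mm, in the microwave range.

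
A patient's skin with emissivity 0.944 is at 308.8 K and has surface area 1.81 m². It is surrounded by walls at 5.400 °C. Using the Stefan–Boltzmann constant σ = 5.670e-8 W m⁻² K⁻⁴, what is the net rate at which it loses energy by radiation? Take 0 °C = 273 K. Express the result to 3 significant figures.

Net loss ≈ 299 W

Surroundings: T = 5.400 °C + 273 = 278.400 K.
Area A = 1.81 m².
Net radiated power P_net = εσA(T⁴ − T₀⁴) = 0.944×5.670×10⁻⁸×1.81×(308.8⁴ − 278.400⁴).
T⁴ − T₀⁴ = 9.09304×10⁹ − 6.00727×10⁹ = 3.08577×10⁹ K⁴, so P_net = 299 W.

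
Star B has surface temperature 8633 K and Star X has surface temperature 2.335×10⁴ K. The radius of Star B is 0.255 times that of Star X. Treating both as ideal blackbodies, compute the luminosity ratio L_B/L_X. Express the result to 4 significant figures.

L_B/L_X ≈ 1.215×10⁻³

L ∝ R²T⁴, so L_B/L_X = (R_B/R_X)²(T_B/T_X)⁴ = (0.255)² × (8633/2.335×10⁴)⁴ = 0.065025 × 0.0186853 = 1.215×10⁻³.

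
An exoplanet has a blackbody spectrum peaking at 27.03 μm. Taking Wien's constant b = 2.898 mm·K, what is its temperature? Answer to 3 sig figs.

T ≈ 107 K

Wien's law gives T = b/λ_max = (2.898×10⁻³ m·K)/(2.703×10⁻⁵ m) = 107 K.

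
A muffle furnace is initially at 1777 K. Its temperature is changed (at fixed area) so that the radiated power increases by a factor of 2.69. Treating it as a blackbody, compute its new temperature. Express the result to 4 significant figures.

T₂ ≈ 2276 K

P ∝ T⁴, so T₂/T₁ = (P₂/P₁)^(1/4) = (2.69)^(1/4) = 1.28067.
T₂ = 1777 × 1.28067 = 2276 K.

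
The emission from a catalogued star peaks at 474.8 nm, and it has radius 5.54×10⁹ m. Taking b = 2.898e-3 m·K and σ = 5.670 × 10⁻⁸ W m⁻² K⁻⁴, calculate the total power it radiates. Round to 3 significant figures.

Wien's law: T = b/λ_max = 2.898×10⁻³/4.748×10⁻⁷ = 6103.62 K.
Surface area A = 4πR² = 4π(5.54×10⁹ m)² = 3.85682×10²⁰ m².
Then P = σAT⁴ = 5.670×10⁻⁸×3.85682×10²⁰×(6103.62)⁴ = 3.04×10²⁸ W.

P ≈ 3.04×10²⁸ W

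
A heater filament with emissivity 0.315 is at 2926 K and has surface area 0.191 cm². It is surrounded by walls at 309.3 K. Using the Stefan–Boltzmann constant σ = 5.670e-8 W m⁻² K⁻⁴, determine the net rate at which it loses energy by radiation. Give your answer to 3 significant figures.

Area A = 0.191 cm² = 1.91×10⁻⁵ m².
Net radiated power P_net = εσA(T⁴ − T₀⁴) = 0.315×5.670×10⁻⁸×1.91×10⁻⁵×(2926⁴ − 309.3⁴).
T⁴ − T₀⁴ = 7.32989×10¹³ − 9.15208×10⁹ = 7.32897×10¹³ K⁴, so P_net = 25.0 W.

Net loss ≈ 25.0 W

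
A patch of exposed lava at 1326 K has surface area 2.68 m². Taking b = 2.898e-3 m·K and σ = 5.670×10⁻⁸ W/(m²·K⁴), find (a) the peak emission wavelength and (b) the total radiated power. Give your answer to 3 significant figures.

λ_max ≈ 2.19 μm; P ≈ 4.70×10⁵ W

(a) λ_max = b/T = 2.898×10⁻³/1326 = 2.186×10⁻⁶ m = 2.19 μm.
Area A = 2.68 m².
(b) P = σAT⁴ = 5.670×10⁻⁸×2.68×(1326)⁴ = 4.70×10⁵ W.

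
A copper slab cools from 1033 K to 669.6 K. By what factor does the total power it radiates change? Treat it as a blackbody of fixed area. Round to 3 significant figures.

P ∝ T⁴, so P₂/P₁ = (T₂/T₁)⁴ = (669.6/1033)⁴ = (0.648209)⁴ = 0.177.

P₂/P₁ ≈ 0.177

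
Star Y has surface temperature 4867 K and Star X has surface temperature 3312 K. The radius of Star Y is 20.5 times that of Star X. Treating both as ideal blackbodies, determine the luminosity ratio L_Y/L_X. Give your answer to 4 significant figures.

L ∝ R²T⁴, so L_Y/L_X = (R_Y/R_X)²(T_Y/T_X)⁴ = (20.5)² × (4867/3312)⁴ = 420.25 × 4.66320 = 1960.

L_Y/L_X ≈ 1960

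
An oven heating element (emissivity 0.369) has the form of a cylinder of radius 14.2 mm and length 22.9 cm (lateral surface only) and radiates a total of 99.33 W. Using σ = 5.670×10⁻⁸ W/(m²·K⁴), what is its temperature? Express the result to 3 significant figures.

T ≈ 694 K

Lateral area A = 2πrL = 2π×0.0142×0.229 = 0.0204317 m².
P = εσAT⁴ ⇒ T = (P/(εσA))^(1/4) = (99.33/(0.369×5.670×10⁻⁸×0.0204317))^(1/4) = 694 K.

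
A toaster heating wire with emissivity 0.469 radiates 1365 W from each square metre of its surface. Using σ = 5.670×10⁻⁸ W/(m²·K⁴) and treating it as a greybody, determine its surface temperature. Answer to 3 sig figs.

T ≈ 476 K

I = εσT⁴, so T = (I/εσ)^(1/4) = (1365/(0.469×5.670×10⁻⁸))^(1/4) = 476 K.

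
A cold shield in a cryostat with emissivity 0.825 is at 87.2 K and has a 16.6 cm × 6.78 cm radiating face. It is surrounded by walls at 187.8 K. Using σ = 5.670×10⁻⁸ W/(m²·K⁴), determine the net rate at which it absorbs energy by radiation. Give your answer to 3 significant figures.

Net gain ≈ 0.624 W

Area A = 0.166 × 0.0678 = 0.0112548 m².
Net radiated power P_net = εσA(T⁴ − T₀⁴) = 0.825×5.670×10⁻⁸×0.0112548×(87.2⁴ − 187.8⁴).
T⁴ − T₀⁴ = 5.78184×10⁷ − 1.24389×10⁹ = -1.18607×10⁹ K⁴, so P_net = -0.624 W — negative, meaning a net gain of 0.624 W.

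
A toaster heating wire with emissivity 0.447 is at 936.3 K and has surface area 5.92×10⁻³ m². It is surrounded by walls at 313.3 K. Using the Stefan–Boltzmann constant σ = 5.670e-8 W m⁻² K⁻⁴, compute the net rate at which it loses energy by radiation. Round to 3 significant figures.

Net loss ≈ 114 W

Area A = 5.92×10⁻³ m².
Net radiated power P_net = εσA(T⁴ − T₀⁴) = 0.447×5.670×10⁻⁸×5.92×10⁻³×(936.3⁴ − 313.3⁴).
T⁴ − T₀⁴ = 7.68529×10¹¹ − 9.63478×10⁹ = 7.58894×10¹¹ K⁴, so P_net = 114 W.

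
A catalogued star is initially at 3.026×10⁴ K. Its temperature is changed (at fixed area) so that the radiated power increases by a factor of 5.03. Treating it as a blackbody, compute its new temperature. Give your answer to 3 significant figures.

T₂ ≈ 4.53×10⁴ K

P ∝ T⁴, so T₂/T₁ = (P₂/P₁)^(1/4) = (5.03)^(1/4) = 1.49759.
T₂ = 3.026×10⁴ × 1.49759 = 4.53×10⁴ K.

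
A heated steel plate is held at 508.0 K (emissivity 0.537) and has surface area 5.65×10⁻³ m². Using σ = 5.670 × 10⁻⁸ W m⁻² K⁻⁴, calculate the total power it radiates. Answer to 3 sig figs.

Area A = 5.65×10⁻³ m².
P = εσAT⁴ = 0.537 × 5.670×10⁻⁸ × 5.65×10⁻³ × (508.0)⁴ = 11.5 W.

P ≈ 11.5 W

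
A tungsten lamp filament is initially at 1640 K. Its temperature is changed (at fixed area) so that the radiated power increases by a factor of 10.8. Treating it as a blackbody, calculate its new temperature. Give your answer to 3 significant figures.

T₂ ≈ 2.97×10³ K

P ∝ T⁴, so T₂/T₁ = (P₂/P₁)^(1/4) = (10.8)^(1/4) = 1.81283.
T₂ = 1640 × 1.81283 = 2.97×10³ K.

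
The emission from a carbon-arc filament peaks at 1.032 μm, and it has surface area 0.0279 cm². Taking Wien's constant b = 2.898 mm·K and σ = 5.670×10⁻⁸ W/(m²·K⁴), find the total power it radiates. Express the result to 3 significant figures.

Wien's law: T = b/λ_max = 2.898×10⁻³/1.032×10⁻⁶ = 2808.14 K.
Area A = 0.0279 cm² = 2.79×10⁻⁶ m².
Then P = σAT⁴ = 5.670×10⁻⁸×2.79×10⁻⁶×(2808.14)⁴ = 9.84 W.

P ≈ 9.84 W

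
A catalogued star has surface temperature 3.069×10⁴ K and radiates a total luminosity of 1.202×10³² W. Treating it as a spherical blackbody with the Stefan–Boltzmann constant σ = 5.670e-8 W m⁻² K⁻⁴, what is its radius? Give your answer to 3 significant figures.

R ≈ 1.38×10¹⁰ m

L = 4πR²σT⁴ ⇒ R = √(L/(4πσT⁴)).
σT⁴ = 5.03003×10¹⁰ W/m², so R = √(1.202×10³²/(4π×5.03003×10¹⁰)) = 1.38×10¹⁰ m.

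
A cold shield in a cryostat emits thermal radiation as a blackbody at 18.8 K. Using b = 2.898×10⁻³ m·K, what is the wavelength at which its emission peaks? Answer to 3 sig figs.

λ_max ≈ 0.154 mm

Wien's displacement law: λ_max = b/T = (2.898×10⁻³ m·K)/(18.8 K) = 1.541×10⁻⁴ m.
That is 0.154 mm, in the infrared range.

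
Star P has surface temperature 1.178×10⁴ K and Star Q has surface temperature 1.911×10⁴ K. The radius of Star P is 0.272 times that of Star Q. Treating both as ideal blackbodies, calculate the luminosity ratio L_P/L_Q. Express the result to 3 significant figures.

L_P/L_Q ≈ 0.0107

L ∝ R²T⁴, so L_P/L_Q = (R_P/R_Q)²(T_P/T_Q)⁴ = (0.272)² × (1.178×10⁴/1.911×10⁴)⁴ = 0.073984 × 0.144390 = 0.0107.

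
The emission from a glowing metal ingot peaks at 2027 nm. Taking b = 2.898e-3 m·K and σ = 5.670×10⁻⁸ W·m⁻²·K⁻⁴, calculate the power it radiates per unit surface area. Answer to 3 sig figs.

I ≈ 2.37×10⁵ W/m²

Wien's law: T = b/λ_max = 2.898×10⁻³/2.027×10⁻⁶ = 1429.70 K.
Then I = σT⁴ = 5.670×10⁻⁸×(1429.70)⁴ = 2.37×10⁵ W/m².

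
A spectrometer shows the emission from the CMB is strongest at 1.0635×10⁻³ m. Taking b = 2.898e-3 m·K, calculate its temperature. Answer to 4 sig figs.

T ≈ 2.725 K

Wien's law gives T = b/λ_max = (2.898×10⁻³ m·K)/(1.0635×10⁻³ m) = 2.725 K.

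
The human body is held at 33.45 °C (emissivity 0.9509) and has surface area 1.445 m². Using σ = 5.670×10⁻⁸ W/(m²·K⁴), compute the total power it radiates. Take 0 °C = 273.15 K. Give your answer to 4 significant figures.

P ≈ 688.5 W

T = 33.45 °C + 273.15 = 306.60 K.
Area A = 1.445 m².
P = εσAT⁴ = 0.9509 × 5.670×10⁻⁸ × 1.445 × (306.60)⁴ = 688.5 W.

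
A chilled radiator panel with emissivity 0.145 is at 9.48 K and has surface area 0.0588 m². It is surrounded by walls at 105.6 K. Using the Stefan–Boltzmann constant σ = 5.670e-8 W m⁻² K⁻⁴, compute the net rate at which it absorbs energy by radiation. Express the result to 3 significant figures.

Area A = 0.0588 m².
Net radiated power P_net = εσA(T⁴ − T₀⁴) = 0.145×5.670×10⁻⁸×0.0588×(9.48⁴ − 105.6⁴).
T⁴ − T₀⁴ = 8076.69 − 1.24353×10⁸ = -1.24345×10⁸ K⁴, so P_net = -0.0601 W — negative, meaning a net gain of 0.0601 W.

Net gain ≈ 0.0601 W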